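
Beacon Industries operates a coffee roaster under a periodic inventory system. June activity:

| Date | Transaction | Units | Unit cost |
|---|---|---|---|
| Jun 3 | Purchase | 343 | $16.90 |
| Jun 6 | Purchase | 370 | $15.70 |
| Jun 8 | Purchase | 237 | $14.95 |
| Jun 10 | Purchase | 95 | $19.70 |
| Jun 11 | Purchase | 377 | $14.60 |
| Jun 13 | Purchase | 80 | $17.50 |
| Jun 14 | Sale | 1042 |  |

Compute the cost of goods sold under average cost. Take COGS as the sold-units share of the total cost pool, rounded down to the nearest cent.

COGS = $16,597.45

Jun 14, sell 1042: 1042/1502 × $23,924.55 → $16,597.45
Ending inventory (cost pool remaining) = $7,327.10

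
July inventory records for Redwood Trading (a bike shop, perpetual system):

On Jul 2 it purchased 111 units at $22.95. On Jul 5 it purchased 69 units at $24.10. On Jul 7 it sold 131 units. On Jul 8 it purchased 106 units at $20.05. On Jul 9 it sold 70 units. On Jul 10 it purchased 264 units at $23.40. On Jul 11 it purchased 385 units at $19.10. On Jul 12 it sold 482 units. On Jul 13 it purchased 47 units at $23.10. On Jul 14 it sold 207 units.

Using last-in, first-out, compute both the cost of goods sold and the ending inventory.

Jul 7, 131 sold [LIFO — newest first]: 69 @ $24.10 + 62 @ $22.95 = $3,085.80
Jul 9, 70 sold [LIFO — newest first]: 70 @ $20.05 = $1,403.50
Jul 12, 482 sold [LIFO — newest first]: 385 @ $19.10 + 97 @ $23.40 = $9,623.30
Jul 14, 207 sold [LIFO — newest first]: 47 @ $23.10 + 160 @ $23.40 = $4,829.70
Total COGS = $3,085.80 + $1,403.50 + $9,623.30 + $4,829.70 = $18,942.30
Ending inventory: 49 @ $22.95 + 36 @ $20.05 + 7 @ $23.40 = $2,010.15

COGS = $18,942.30; ending inventory = $2,010.15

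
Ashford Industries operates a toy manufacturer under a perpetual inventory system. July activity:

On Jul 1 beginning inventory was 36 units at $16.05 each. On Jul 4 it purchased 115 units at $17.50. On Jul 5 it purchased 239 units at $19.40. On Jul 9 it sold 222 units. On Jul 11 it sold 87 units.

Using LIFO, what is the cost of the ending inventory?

Ending inventory = $1,365.30

Jul 9, 222 sold [LIFO — newest first]: 222 @ $19.40 = $4,306.80
Jul 11, 87 sold [LIFO — newest first]: 17 @ $19.40 + 70 @ $17.50 = $1,554.80
Total COGS = $4,306.80 + $1,554.80 = $5,861.60
Ending inventory: 36 @ $16.05 + 45 @ $17.50 = $1,365.30
Check: goods available $7,226.90 = COGS $5,861.60 + ending $1,365.30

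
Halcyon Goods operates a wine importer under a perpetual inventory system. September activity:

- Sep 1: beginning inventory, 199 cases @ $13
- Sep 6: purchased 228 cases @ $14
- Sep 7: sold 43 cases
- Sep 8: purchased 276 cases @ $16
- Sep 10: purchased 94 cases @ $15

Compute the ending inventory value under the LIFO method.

Ending inventory = $11,003

Sep 7, 43 sold [LIFO — newest first]: 43 @ $14 = $602
Ending inventory: 199 @ $13 + 185 @ $14 + 276 @ $16 + 94 @ $15 = $11,003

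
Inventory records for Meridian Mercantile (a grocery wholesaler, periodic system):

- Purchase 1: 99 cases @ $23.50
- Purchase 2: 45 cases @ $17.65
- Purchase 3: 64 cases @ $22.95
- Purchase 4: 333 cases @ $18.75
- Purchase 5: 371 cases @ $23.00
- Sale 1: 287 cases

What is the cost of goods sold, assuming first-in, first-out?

COGS = $6,070.80

Sale 1 (287) [FIFO — oldest first]: 99 @ $23.50 + 45 @ $17.65 + 64 @ $22.95 + 79 @ $18.75 = $6,070.80
Ending inventory: 254 @ $18.75 + 371 @ $23.00 = $13,295.50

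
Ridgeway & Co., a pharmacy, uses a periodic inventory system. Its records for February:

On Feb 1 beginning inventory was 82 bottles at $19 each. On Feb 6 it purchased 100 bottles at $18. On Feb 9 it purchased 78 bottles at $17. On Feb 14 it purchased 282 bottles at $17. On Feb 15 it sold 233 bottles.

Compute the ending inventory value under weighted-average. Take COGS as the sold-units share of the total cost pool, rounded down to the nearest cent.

Ending inventory = $5,403.51

Feb 15, sell 233: 233/542 × $9,478.00 → $4,074.49
Ending inventory (cost pool remaining) = $5,403.51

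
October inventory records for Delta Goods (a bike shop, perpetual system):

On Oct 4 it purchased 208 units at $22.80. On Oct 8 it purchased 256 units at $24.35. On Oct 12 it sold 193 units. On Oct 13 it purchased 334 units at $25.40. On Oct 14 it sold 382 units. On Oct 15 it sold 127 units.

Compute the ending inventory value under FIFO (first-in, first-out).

Ending inventory = $2,438.40

Oct 12, 193 sold [FIFO — oldest first]: 193 @ $22.80 = $4,400.40
Oct 14, 382 sold [FIFO — oldest first]: 15 @ $22.80 + 256 @ $24.35 + 111 @ $25.40 = $9,395.00
Oct 15, 127 sold [FIFO — oldest first]: 127 @ $25.40 = $3,225.80
Total COGS = $4,400.40 + $9,395.00 + $3,225.80 = $17,021.20
Ending inventory: 96 @ $25.40 = $2,438.40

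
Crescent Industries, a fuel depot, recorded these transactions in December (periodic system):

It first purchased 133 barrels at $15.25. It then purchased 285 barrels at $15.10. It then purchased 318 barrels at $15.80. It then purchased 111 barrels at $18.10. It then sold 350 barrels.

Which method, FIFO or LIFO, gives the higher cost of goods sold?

LIFO

FIFO COGS: 133 @ $15.25 + 217 @ $15.10 = $5,304.95
LIFO COGS: 111 @ $18.10 + 239 @ $15.80 = $5,785.30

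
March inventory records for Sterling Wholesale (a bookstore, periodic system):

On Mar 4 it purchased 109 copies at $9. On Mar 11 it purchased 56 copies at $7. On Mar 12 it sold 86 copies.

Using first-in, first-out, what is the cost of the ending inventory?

Ending inventory = $599

Mar 12, 86 sold [FIFO — oldest first]: 86 @ $9 = $774
Ending inventory: 23 @ $9 + 56 @ $7 = $599
Check: goods available $1,373 = COGS $774 + ending $599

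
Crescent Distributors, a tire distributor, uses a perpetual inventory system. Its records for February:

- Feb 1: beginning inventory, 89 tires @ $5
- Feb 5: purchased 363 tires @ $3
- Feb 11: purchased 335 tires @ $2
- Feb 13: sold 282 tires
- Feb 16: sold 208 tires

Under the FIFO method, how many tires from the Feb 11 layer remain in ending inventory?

297

Feb 13, 282 sold [FIFO — oldest first]: 89 @ $5 + 193 @ $3 = $1,024
Feb 16, 208 sold [FIFO — oldest first]: 170 @ $3 + 38 @ $2 = $586
Total COGS = $1,024 + $586 = $1,610
Ending inventory: 297 @ $2 = $594
Check: goods available $2,204 = COGS $1,610 + ending $594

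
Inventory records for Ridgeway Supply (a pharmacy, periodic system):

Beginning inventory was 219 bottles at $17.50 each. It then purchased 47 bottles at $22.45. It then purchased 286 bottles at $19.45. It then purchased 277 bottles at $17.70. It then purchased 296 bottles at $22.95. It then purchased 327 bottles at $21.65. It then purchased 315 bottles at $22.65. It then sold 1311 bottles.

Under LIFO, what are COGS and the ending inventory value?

COGS = $27,777.60; ending inventory = $8,583.15

Sale 1 (1311) [LIFO — newest first]: 315 @ $22.65 + 327 @ $21.65 + 296 @ $22.95 + 277 @ $17.70 + 96 @ $19.45 = $27,777.60
Ending inventory: 219 @ $17.50 + 47 @ $22.45 + 190 @ $19.45 = $8,583.15
Check: goods available $36,360.75 = COGS $27,777.60 + ending $8,583.15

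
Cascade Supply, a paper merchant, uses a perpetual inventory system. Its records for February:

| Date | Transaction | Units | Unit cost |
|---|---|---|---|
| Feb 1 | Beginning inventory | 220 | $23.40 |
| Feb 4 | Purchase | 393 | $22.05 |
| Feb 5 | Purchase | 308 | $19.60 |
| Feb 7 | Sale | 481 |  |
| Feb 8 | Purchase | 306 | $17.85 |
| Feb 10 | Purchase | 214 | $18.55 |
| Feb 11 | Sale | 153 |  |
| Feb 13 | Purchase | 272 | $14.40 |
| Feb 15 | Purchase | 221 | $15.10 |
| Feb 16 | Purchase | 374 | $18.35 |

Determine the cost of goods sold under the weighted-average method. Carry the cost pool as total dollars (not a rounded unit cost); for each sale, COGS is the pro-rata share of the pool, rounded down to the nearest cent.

After Feb 1: 220 on hand, pool $5,148.00 (≈ $23.4000 each)
After Feb 4: 613 on hand, pool $13,813.65 (≈ $22.5345 each)
After Feb 5: 921 on hand, pool $19,850.45 (≈ $21.5531 each)
Feb 7, sell 481: 481/921 × $19,850.45 → $10,367.06
After Feb 8: 746 on hand, pool $14,945.49 (≈ $20.0342 each)
After Feb 10: 960 on hand, pool $18,915.19 (≈ $19.7033 each)
Feb 11, sell 153: 153/960 × $18,915.19 → $3,014.60
After Feb 13: 1079 on hand, pool $19,817.39 (≈ $18.3664 each)
After Feb 15: 1300 on hand, pool $23,154.49 (≈ $17.8111 each)
After Feb 16: 1674 on hand, pool $30,017.39 (≈ $17.9315 each)
Total COGS = $10,367.06 + $3,014.60 = $13,381.66
Ending inventory (cost pool remaining) = $30,017.39

COGS = $13,381.66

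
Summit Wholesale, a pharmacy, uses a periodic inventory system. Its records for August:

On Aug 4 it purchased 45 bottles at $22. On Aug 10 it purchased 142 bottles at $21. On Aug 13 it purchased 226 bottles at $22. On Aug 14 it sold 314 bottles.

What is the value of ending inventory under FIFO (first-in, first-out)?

Ending inventory = $2,178

Aug 14, 314 sold [FIFO — oldest first]: 45 @ $22 + 142 @ $21 + 127 @ $22 = $6,766
Ending inventory: 99 @ $22 = $2,178
Check: goods available $8,944 = COGS $6,766 + ending $2,178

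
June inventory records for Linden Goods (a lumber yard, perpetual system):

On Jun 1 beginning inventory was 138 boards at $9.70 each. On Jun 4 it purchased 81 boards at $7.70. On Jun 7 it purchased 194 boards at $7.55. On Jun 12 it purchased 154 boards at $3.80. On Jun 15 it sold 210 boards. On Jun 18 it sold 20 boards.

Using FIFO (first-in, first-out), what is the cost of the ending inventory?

Ending inventory = $1,966.85

Jun 15, 210 sold [FIFO — oldest first]: 138 @ $9.70 + 72 @ $7.70 = $1,893.00
Jun 18, 20 sold [FIFO — oldest first]: 9 @ $7.70 + 11 @ $7.55 = $152.35
Total COGS = $1,893.00 + $152.35 = $2,045.35
Ending inventory: 183 @ $7.55 + 154 @ $3.80 = $1,966.85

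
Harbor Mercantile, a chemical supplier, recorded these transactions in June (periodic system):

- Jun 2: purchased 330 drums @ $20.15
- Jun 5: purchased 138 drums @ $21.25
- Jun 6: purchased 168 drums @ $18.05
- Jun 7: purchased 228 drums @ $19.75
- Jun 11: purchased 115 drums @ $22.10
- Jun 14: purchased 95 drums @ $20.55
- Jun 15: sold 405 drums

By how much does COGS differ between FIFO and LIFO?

$101.75

FIFO COGS: 330 @ $20.15 + 75 @ $21.25 = $8,243.25
LIFO COGS: 95 @ $20.55 + 115 @ $22.10 + 195 @ $19.75 = $8,345.00
Difference = |$8,243.25 − $8,345.00| = $101.75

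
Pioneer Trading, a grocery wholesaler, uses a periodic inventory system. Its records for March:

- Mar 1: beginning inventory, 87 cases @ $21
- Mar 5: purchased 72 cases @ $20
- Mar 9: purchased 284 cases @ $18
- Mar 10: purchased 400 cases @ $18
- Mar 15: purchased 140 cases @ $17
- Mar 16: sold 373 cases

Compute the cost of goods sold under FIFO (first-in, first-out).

COGS = $7,119

Mar 16, 373 sold [FIFO — oldest first]: 87 @ $21 + 72 @ $20 + 214 @ $18 = $7,119
Ending inventory: 70 @ $18 + 400 @ $18 + 140 @ $17 = $10,840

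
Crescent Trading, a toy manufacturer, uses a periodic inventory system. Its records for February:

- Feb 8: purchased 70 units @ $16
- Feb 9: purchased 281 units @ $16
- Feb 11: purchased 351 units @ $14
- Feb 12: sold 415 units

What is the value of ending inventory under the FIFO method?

Feb 12, 415 sold [FIFO — oldest first]: 70 @ $16 + 281 @ $16 + 64 @ $14 = $6,512
Ending inventory: 287 @ $14 = $4,018

Ending inventory = $4,018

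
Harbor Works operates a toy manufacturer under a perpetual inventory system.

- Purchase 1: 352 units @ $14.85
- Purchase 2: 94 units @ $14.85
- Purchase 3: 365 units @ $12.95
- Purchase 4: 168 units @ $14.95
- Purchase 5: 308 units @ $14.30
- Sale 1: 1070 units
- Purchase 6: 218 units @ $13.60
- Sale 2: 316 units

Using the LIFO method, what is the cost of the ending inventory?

Sale 1 (1070) [LIFO — newest first]: 308 @ $14.30 + 168 @ $14.95 + 365 @ $12.95 + 94 @ $14.85 + 135 @ $14.85 = $15,043.40
Sale 2 (316) [LIFO — newest first]: 218 @ $13.60 + 98 @ $14.85 = $4,420.10
Total COGS = $15,043.40 + $4,420.10 = $19,463.50
Ending inventory: 119 @ $14.85 = $1,767.15

Ending inventory = $1,767.15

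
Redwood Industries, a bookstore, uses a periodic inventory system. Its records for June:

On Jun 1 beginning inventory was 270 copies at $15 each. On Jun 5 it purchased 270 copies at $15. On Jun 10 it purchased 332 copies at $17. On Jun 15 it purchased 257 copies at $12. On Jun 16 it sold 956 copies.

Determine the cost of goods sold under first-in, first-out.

Jun 16, 956 sold [FIFO — oldest first]: 270 @ $15 + 270 @ $15 + 332 @ $17 + 84 @ $12 = $14,752
Ending inventory: 173 @ $12 = $2,076

COGS = $14,752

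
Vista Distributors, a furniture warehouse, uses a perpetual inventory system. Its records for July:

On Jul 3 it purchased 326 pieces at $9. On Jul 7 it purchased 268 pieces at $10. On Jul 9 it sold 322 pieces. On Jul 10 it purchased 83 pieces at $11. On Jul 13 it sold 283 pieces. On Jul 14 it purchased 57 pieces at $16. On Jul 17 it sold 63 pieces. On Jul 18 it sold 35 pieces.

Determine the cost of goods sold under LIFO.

Jul 9, 322 sold [LIFO — newest first]: 268 @ $10 + 54 @ $9 = $3,166
Jul 13, 283 sold [LIFO — newest first]: 83 @ $11 + 200 @ $9 = $2,713
Jul 17, 63 sold [LIFO — newest first]: 57 @ $16 + 6 @ $9 = $966
Jul 18, 35 sold [LIFO — newest first]: 35 @ $9 = $315
Total COGS = $3,166 + $2,713 + $966 + $315 = $7,160
Ending inventory: 31 @ $9 = $279

COGS = $7,160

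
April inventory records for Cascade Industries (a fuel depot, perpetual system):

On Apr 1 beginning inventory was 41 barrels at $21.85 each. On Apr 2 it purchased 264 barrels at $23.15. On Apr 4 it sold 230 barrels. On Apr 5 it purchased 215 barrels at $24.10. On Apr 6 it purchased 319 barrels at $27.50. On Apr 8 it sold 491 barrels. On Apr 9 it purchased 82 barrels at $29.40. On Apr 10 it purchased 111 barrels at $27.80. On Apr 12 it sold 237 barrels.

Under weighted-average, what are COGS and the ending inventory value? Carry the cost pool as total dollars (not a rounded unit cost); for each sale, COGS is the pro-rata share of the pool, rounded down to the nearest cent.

After Apr 1: 41 on hand, pool $895.85 (≈ $21.8500 each)
After Apr 2: 305 on hand, pool $7,007.45 (≈ $22.9752 each)
Apr 4, sell 230: 230/305 × $7,007.45 → $5,284.30
After Apr 5: 290 on hand, pool $6,904.65 (≈ $23.8091 each)
After Apr 6: 609 on hand, pool $15,677.15 (≈ $25.7424 each)
Apr 8, sell 491: 491/609 × $15,677.15 → $12,639.54
After Apr 9: 200 on hand, pool $5,448.41 (≈ $27.2420 each)
After Apr 10: 311 on hand, pool $8,534.21 (≈ $27.4412 each)
Apr 12, sell 237: 237/311 × $8,534.21 → $6,503.56
Total COGS = $5,284.30 + $12,639.54 + $6,503.56 = $24,427.40
Ending inventory (cost pool remaining) = $2,030.65
Check: goods available $26,458.05 = COGS $24,427.40 + ending $2,030.65

COGS = $24,427.40; ending inventory = $2,030.65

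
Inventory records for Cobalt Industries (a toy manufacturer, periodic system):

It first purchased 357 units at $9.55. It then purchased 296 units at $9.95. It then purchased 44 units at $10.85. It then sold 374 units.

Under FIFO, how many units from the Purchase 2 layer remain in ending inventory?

Sale 1 (374) [FIFO — oldest first]: 357 @ $9.55 + 17 @ $9.95 = $3,578.50
Ending inventory: 279 @ $9.95 + 44 @ $10.85 = $3,253.45
Check: goods available $6,831.95 = COGS $3,578.50 + ending $3,253.45

279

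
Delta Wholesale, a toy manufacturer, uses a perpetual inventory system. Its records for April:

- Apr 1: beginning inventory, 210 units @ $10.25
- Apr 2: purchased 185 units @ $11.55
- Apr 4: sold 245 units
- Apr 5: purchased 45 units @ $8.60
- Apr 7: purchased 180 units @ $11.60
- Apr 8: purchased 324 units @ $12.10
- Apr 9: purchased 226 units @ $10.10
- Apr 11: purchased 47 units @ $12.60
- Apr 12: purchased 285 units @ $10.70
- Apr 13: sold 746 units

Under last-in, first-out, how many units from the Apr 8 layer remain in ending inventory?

Apr 4, 245 sold [LIFO — newest first]: 185 @ $11.55 + 60 @ $10.25 = $2,751.75
Apr 13, 746 sold [LIFO — newest first]: 285 @ $10.70 + 47 @ $12.60 + 226 @ $10.10 + 188 @ $12.10 = $8,199.10
Total COGS = $2,751.75 + $8,199.10 = $10,950.85
Ending inventory: 150 @ $10.25 + 45 @ $8.60 + 180 @ $11.60 + 136 @ $12.10 = $5,658.10

136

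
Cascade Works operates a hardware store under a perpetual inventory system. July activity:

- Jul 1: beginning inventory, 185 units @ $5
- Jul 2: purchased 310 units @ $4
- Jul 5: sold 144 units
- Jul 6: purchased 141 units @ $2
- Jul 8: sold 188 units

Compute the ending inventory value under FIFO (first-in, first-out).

Ending inventory = $934

Jul 5, 144 sold [FIFO — oldest first]: 144 @ $5 = $720
Jul 8, 188 sold [FIFO — oldest first]: 41 @ $5 + 147 @ $4 = $793
Total COGS = $720 + $793 = $1,513
Ending inventory: 163 @ $4 + 141 @ $2 = $934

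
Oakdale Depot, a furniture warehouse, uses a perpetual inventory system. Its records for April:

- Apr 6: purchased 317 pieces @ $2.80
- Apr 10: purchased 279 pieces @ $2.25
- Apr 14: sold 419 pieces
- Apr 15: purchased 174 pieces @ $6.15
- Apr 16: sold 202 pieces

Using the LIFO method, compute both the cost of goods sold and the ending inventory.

Apr 14, 419 sold [LIFO — newest first]: 279 @ $2.25 + 140 @ $2.80 = $1,019.75
Apr 16, 202 sold [LIFO — newest first]: 174 @ $6.15 + 28 @ $2.80 = $1,148.50
Total COGS = $1,019.75 + $1,148.50 = $2,168.25
Ending inventory: 149 @ $2.80 = $417.20

COGS = $2,168.25; ending inventory = $417.20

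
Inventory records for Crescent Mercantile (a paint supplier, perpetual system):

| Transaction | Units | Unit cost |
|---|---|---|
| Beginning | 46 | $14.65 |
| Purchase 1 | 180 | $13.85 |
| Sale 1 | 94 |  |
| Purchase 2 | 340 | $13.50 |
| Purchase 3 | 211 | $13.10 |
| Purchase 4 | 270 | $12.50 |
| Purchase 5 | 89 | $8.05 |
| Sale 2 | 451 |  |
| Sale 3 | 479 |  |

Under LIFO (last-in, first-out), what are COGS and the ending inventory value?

COGS = $13,024.45; ending inventory = $1,588.00

Sale 1 (94) [LIFO — newest first]: 94 @ $13.85 = $1,301.90
Sale 2 (451) [LIFO — newest first]: 89 @ $8.05 + 270 @ $12.50 + 92 @ $13.10 = $5,296.65
Sale 3 (479) [LIFO — newest first]: 119 @ $13.10 + 340 @ $13.50 + 20 @ $13.85 = $6,425.90
Total COGS = $1,301.90 + $5,296.65 + $6,425.90 = $13,024.45
Ending inventory: 46 @ $14.65 + 66 @ $13.85 = $1,588.00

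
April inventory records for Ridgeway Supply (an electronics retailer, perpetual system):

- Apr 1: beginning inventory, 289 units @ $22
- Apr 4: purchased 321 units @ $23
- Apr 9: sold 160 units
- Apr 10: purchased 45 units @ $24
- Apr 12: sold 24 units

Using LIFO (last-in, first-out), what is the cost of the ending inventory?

Ending inventory = $10,565

Apr 9, 160 sold [LIFO — newest first]: 160 @ $23 = $3,680
Apr 12, 24 sold [LIFO — newest first]: 24 @ $24 = $576
Total COGS = $3,680 + $576 = $4,256
Ending inventory: 289 @ $22 + 161 @ $23 + 21 @ $24 = $10,565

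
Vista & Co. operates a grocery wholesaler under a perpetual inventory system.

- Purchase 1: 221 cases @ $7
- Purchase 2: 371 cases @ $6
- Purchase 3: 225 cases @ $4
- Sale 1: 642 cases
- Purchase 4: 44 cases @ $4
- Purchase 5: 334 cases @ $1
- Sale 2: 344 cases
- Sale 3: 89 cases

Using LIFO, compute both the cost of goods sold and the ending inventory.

Sale 1 (642) [LIFO — newest first]: 225 @ $4 + 371 @ $6 + 46 @ $7 = $3,448
Sale 2 (344) [LIFO — newest first]: 334 @ $1 + 10 @ $4 = $374
Sale 3 (89) [LIFO — newest first]: 34 @ $4 + 55 @ $7 = $521
Total COGS = $3,448 + $374 + $521 = $4,343
Ending inventory: 120 @ $7 = $840

COGS = $4,343; ending inventory = $840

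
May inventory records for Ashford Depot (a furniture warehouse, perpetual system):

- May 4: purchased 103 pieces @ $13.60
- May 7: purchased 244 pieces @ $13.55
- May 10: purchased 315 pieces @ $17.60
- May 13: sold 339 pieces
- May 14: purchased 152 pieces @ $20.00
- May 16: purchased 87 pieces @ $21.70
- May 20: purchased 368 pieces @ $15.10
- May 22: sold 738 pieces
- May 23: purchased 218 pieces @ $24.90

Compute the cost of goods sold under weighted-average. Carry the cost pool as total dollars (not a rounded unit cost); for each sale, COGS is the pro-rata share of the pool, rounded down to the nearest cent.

COGS = $17,538.52

After May 4: 103 on hand, pool $1,400.80 (≈ $13.6000 each)
After May 7: 347 on hand, pool $4,707.00 (≈ $13.5648 each)
After May 10: 662 on hand, pool $10,251.00 (≈ $15.4849 each)
May 13, sell 339: 339/662 × $10,251.00 → $5,249.37
After May 14: 475 on hand, pool $8,041.63 (≈ $16.9297 each)
After May 16: 562 on hand, pool $9,929.53 (≈ $17.6682 each)
After May 20: 930 on hand, pool $15,486.33 (≈ $16.6520 each)
May 22, sell 738: 738/930 × $15,486.33 → $12,289.15
After May 23: 410 on hand, pool $8,625.38 (≈ $21.0375 each)
Total COGS = $5,249.37 + $12,289.15 = $17,538.52
Ending inventory (cost pool remaining) = $8,625.38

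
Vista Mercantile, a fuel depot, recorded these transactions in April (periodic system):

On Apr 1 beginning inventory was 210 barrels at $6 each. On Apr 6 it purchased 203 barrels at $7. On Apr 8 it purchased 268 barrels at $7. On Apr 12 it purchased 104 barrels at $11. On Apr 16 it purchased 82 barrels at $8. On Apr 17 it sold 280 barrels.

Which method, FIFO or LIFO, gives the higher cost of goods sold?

LIFO

FIFO COGS: 210 @ $6 + 70 @ $7 = $1,750
LIFO COGS: 82 @ $8 + 104 @ $11 + 94 @ $7 = $2,458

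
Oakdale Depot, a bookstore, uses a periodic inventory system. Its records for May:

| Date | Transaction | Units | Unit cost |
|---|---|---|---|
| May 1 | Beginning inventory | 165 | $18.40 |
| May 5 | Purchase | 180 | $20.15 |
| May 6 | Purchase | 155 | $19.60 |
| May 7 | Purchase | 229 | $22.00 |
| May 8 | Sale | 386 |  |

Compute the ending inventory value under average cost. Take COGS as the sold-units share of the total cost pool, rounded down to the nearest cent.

Ending inventory = $6,934.82

May 8, sell 386: 386/729 × $14,739.00 → $7,804.18
Ending inventory (cost pool remaining) = $6,934.82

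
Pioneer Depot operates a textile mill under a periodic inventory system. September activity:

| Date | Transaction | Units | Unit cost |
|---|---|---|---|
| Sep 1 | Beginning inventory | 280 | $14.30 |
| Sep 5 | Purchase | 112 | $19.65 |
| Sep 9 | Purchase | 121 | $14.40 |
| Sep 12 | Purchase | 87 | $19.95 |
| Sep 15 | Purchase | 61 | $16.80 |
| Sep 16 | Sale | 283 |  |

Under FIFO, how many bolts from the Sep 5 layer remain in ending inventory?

109

Sep 16, 283 sold [FIFO — oldest first]: 280 @ $14.30 + 3 @ $19.65 = $4,062.95
Ending inventory: 109 @ $19.65 + 121 @ $14.40 + 87 @ $19.95 + 61 @ $16.80 = $6,644.70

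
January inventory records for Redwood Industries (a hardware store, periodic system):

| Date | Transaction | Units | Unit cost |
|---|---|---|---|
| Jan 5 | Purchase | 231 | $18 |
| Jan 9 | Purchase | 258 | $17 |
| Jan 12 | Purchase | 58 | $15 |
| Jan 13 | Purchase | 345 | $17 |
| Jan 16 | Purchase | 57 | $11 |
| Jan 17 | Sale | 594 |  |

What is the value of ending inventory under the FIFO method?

Jan 17, 594 sold [FIFO — oldest first]: 231 @ $18 + 258 @ $17 + 58 @ $15 + 47 @ $17 = $10,213
Ending inventory: 298 @ $17 + 57 @ $11 = $5,693

Ending inventory = $5,693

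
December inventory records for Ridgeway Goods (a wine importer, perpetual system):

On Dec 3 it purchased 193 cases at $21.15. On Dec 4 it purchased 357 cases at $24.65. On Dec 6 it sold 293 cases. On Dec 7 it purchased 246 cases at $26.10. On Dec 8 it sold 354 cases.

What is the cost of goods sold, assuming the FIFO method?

COGS = $15,413.70

Dec 6, 293 sold [FIFO — oldest first]: 193 @ $21.15 + 100 @ $24.65 = $6,546.95
Dec 8, 354 sold [FIFO — oldest first]: 257 @ $24.65 + 97 @ $26.10 = $8,866.75
Total COGS = $6,546.95 + $8,866.75 = $15,413.70
Ending inventory: 149 @ $26.10 = $3,888.90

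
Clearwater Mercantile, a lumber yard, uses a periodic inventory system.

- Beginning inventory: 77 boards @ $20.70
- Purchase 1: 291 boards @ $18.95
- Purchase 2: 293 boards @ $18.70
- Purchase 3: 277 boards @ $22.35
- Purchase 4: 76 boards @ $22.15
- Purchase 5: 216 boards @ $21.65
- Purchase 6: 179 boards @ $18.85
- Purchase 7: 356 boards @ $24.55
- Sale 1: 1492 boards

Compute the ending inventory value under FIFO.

Sale 1 (1492) [FIFO — oldest first]: 77 @ $20.70 + 291 @ $18.95 + 293 @ $18.70 + 277 @ $22.35 + 76 @ $22.15 + 216 @ $21.65 + 179 @ $18.85 + 83 @ $24.55 = $30,550.00
Ending inventory: 273 @ $24.55 = $6,702.15

Ending inventory = $6,702.15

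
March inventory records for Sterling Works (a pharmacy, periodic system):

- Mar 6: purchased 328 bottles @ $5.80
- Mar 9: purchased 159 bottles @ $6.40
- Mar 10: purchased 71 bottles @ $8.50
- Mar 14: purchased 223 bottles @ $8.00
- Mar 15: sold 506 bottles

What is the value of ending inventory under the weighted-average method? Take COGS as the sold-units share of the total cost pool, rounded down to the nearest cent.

Mar 15, sell 506: 506/781 × $5,307.50 → $3,438.66
Ending inventory (cost pool remaining) = $1,868.84

Ending inventory = $1,868.84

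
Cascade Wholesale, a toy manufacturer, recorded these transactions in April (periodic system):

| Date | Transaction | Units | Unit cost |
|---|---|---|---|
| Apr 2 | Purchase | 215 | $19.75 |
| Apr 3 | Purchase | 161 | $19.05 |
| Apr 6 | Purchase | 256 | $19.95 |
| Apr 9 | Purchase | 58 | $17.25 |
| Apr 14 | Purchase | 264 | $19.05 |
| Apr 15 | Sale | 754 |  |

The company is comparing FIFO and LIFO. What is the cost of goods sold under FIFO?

COGS = $14,640.20

FIFO COGS: 215 @ $19.75 + 161 @ $19.05 + 256 @ $19.95 + 58 @ $17.25 + 64 @ $19.05 = $14,640.20
LIFO COGS: 264 @ $19.05 + 58 @ $17.25 + 256 @ $19.95 + 161 @ $19.05 + 15 @ $19.75 = $14,500.20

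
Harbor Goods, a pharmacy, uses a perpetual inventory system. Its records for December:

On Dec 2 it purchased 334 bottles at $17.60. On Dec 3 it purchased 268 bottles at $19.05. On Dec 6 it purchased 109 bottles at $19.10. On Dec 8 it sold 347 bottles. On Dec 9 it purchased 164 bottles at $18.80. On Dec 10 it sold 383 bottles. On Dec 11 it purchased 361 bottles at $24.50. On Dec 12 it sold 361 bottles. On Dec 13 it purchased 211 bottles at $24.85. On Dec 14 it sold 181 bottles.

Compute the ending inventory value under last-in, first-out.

Dec 8, 347 sold [LIFO — newest first]: 109 @ $19.10 + 238 @ $19.05 = $6,615.80
Dec 10, 383 sold [LIFO — newest first]: 164 @ $18.80 + 30 @ $19.05 + 189 @ $17.60 = $6,981.10
Dec 12, 361 sold [LIFO — newest first]: 361 @ $24.50 = $8,844.50
Dec 14, 181 sold [LIFO — newest first]: 181 @ $24.85 = $4,497.85
Total COGS = $6,615.80 + $6,981.10 + $8,844.50 + $4,497.85 = $26,939.25
Ending inventory: 145 @ $17.60 + 30 @ $24.85 = $3,297.50
Check: goods available $30,236.75 = COGS $26,939.25 + ending $3,297.50

Ending inventory = $3,297.50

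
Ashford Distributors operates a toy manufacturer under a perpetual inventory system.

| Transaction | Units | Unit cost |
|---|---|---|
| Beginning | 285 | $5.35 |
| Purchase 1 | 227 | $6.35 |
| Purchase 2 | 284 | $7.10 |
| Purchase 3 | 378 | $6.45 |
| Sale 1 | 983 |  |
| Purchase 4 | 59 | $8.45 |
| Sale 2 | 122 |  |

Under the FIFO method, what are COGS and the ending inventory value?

Sale 1 (983) [FIFO — oldest first]: 285 @ $5.35 + 227 @ $6.35 + 284 @ $7.10 + 187 @ $6.45 = $6,188.75
Sale 2 (122) [FIFO — oldest first]: 122 @ $6.45 = $786.90
Total COGS = $6,188.75 + $786.90 = $6,975.65
Ending inventory: 69 @ $6.45 + 59 @ $8.45 = $943.60

COGS = $6,975.65; ending inventory = $943.60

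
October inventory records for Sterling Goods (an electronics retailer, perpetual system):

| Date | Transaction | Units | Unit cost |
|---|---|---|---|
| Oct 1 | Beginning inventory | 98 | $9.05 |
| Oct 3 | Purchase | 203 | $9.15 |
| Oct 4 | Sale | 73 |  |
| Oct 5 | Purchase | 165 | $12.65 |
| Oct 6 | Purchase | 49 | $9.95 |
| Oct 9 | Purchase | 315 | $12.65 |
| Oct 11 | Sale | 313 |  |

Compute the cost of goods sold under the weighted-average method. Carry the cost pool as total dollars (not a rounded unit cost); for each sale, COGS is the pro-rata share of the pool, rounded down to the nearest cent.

After Oct 1: 98 on hand, pool $886.90 (≈ $9.0500 each)
After Oct 3: 301 on hand, pool $2,744.35 (≈ $9.1174 each)
Oct 4, sell 73: 73/301 × $2,744.35 → $665.57
After Oct 5: 393 on hand, pool $4,166.03 (≈ $10.6006 each)
After Oct 6: 442 on hand, pool $4,653.58 (≈ $10.5285 each)
After Oct 9: 757 on hand, pool $8,638.33 (≈ $11.4113 each)
Oct 11, sell 313: 313/757 × $8,638.33 → $3,571.72
Total COGS = $665.57 + $3,571.72 = $4,237.29
Ending inventory (cost pool remaining) = $5,066.61

COGS = $4,237.29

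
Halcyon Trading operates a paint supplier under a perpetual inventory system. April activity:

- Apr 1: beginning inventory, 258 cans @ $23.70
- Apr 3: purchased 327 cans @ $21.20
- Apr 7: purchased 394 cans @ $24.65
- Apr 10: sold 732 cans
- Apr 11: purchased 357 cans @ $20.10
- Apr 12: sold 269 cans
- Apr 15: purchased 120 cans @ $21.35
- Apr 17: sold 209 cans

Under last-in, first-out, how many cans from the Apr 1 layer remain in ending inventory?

246

Apr 10, 732 sold [LIFO — newest first]: 394 @ $24.65 + 327 @ $21.20 + 11 @ $23.70 = $16,905.20
Apr 12, 269 sold [LIFO — newest first]: 269 @ $20.10 = $5,406.90
Apr 17, 209 sold [LIFO — newest first]: 120 @ $21.35 + 88 @ $20.10 + 1 @ $23.70 = $4,354.50
Total COGS = $16,905.20 + $5,406.90 + $4,354.50 = $26,666.60
Ending inventory: 246 @ $23.70 = $5,830.20
Check: goods available $32,496.80 = COGS $26,666.60 + ending $5,830.20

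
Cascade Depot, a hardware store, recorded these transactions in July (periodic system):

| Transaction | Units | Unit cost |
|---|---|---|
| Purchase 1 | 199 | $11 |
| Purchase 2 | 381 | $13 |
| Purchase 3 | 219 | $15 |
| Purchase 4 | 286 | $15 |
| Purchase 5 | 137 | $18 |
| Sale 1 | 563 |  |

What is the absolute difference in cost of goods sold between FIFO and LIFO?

$1,935

FIFO COGS: 199 @ $11 + 364 @ $13 = $6,921
LIFO COGS: 137 @ $18 + 286 @ $15 + 140 @ $15 = $8,856
Difference = |$6,921 − $8,856| = $1,935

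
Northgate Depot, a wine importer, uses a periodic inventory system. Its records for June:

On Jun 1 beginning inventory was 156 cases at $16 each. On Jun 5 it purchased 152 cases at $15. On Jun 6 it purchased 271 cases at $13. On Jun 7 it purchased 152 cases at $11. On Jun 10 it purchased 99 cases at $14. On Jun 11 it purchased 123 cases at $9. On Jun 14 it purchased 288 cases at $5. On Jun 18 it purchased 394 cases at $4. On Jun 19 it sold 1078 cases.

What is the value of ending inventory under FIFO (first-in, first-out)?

Ending inventory = $2,391

Jun 19, 1078 sold [FIFO — oldest first]: 156 @ $16 + 152 @ $15 + 271 @ $13 + 152 @ $11 + 99 @ $14 + 123 @ $9 + 125 @ $5 = $13,089
Ending inventory: 163 @ $5 + 394 @ $4 = $2,391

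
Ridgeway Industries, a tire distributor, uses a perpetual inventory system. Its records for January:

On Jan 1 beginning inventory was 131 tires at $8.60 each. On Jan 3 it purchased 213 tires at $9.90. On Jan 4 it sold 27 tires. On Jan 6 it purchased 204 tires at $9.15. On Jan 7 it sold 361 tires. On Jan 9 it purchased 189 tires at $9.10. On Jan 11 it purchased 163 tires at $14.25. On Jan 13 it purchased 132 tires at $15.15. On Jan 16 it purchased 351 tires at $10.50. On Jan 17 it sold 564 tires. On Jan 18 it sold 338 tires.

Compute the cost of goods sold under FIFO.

Jan 4, 27 sold [FIFO — oldest first]: 27 @ $8.60 = $232.20
Jan 7, 361 sold [FIFO — oldest first]: 104 @ $8.60 + 213 @ $9.90 + 44 @ $9.15 = $3,405.70
Jan 17, 564 sold [FIFO — oldest first]: 160 @ $9.15 + 189 @ $9.10 + 163 @ $14.25 + 52 @ $15.15 = $6,294.45
Jan 18, 338 sold [FIFO — oldest first]: 80 @ $15.15 + 258 @ $10.50 = $3,921.00
Total COGS = $232.20 + $3,405.70 + $6,294.45 + $3,921.00 = $13,853.35
Ending inventory: 93 @ $10.50 = $976.50

COGS = $13,853.35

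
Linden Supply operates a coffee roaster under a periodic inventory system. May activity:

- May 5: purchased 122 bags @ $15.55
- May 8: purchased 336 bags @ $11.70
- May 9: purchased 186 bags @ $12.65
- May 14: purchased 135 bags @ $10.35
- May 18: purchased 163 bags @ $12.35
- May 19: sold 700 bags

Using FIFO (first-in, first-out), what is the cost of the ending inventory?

May 19, 700 sold [FIFO — oldest first]: 122 @ $15.55 + 336 @ $11.70 + 186 @ $12.65 + 56 @ $10.35 = $8,760.80
Ending inventory: 79 @ $10.35 + 163 @ $12.35 = $2,830.70

Ending inventory = $2,830.70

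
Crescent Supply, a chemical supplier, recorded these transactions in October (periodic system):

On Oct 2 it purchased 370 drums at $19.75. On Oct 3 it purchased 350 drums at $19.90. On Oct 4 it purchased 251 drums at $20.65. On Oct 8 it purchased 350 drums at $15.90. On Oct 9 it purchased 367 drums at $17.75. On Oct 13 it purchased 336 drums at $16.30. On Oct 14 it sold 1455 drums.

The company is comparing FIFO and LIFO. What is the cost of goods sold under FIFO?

COGS = $27,399.15

FIFO COGS: 370 @ $19.75 + 350 @ $19.90 + 251 @ $20.65 + 350 @ $15.90 + 134 @ $17.75 = $27,399.15
LIFO COGS: 336 @ $16.30 + 367 @ $17.75 + 350 @ $15.90 + 251 @ $20.65 + 151 @ $19.90 = $25,744.10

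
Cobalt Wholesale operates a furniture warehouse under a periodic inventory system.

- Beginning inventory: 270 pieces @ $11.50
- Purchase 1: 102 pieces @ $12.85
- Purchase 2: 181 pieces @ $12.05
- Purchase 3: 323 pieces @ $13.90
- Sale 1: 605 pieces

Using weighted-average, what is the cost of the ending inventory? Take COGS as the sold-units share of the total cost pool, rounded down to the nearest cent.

Sale 1, sell 605: 605/876 × $11,086.45 → $7,656.73
Ending inventory (cost pool remaining) = $3,429.72

Ending inventory = $3,429.72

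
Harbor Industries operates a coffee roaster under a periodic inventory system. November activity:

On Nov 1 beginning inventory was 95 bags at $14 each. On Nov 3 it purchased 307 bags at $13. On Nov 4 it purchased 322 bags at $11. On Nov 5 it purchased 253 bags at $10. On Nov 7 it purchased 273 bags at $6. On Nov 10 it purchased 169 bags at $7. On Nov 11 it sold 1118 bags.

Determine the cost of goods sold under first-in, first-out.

COGS = $12,239

Nov 11, 1118 sold [FIFO — oldest first]: 95 @ $14 + 307 @ $13 + 322 @ $11 + 253 @ $10 + 141 @ $6 = $12,239
Ending inventory: 132 @ $6 + 169 @ $7 = $1,975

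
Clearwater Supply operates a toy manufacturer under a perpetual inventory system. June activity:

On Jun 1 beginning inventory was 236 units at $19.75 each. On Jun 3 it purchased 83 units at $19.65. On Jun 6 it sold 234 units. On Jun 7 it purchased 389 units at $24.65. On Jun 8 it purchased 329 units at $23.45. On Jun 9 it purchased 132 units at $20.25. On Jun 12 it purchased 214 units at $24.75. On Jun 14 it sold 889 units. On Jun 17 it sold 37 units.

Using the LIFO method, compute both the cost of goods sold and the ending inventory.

COGS = $26,484.90; ending inventory = $5,080.45

Jun 6, 234 sold [LIFO — newest first]: 83 @ $19.65 + 151 @ $19.75 = $4,613.20
Jun 14, 889 sold [LIFO — newest first]: 214 @ $24.75 + 132 @ $20.25 + 329 @ $23.45 + 214 @ $24.65 = $20,959.65
Jun 17, 37 sold [LIFO — newest first]: 37 @ $24.65 = $912.05
Total COGS = $4,613.20 + $20,959.65 + $912.05 = $26,484.90
Ending inventory: 85 @ $19.75 + 138 @ $24.65 = $5,080.45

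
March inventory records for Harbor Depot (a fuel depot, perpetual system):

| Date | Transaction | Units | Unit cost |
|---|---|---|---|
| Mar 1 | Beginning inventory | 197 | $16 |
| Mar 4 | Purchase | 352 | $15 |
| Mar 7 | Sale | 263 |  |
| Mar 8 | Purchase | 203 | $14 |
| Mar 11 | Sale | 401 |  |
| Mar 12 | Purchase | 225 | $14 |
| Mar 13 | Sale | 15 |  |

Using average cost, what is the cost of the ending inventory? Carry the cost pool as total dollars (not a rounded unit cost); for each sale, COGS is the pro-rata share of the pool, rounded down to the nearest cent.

Ending inventory = $4,238.59

After Mar 1: 197 on hand, pool $3,152.00 (≈ $16.0000 each)
After Mar 4: 549 on hand, pool $8,432.00 (≈ $15.3588 each)
Mar 7, sell 263: 263/549 × $8,432.00 → $4,039.37
After Mar 8: 489 on hand, pool $7,234.63 (≈ $14.7947 each)
Mar 11, sell 401: 401/489 × $7,234.63 → $5,932.69
After Mar 12: 313 on hand, pool $4,451.94 (≈ $14.2235 each)
Mar 13, sell 15: 15/313 × $4,451.94 → $213.35
Total COGS = $4,039.37 + $5,932.69 + $213.35 = $10,185.41
Ending inventory (cost pool remaining) = $4,238.59
Check: goods available $14,424.00 = COGS $10,185.41 + ending $4,238.59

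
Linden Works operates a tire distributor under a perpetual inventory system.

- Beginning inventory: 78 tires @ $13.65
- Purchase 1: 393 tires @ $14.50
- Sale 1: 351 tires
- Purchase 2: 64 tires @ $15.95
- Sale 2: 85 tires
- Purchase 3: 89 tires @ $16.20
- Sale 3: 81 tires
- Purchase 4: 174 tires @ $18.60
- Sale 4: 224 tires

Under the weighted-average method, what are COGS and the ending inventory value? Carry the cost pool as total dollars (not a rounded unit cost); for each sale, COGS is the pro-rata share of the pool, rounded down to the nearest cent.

After Beginning: 78 on hand, pool $1,064.70 (≈ $13.6500 each)
After Purchase 1: 471 on hand, pool $6,763.20 (≈ $14.3592 each)
Sale 1, sell 351: 351/471 × $6,763.20 → $5,040.09
After Purchase 2: 184 on hand, pool $2,743.91 (≈ $14.9126 each)
Sale 2, sell 85: 85/184 × $2,743.91 → $1,267.56
After Purchase 3: 188 on hand, pool $2,918.15 (≈ $15.5221 each)
Sale 3, sell 81: 81/188 × $2,918.15 → $1,257.28
After Purchase 4: 281 on hand, pool $4,897.27 (≈ $17.4280 each)
Sale 4, sell 224: 224/281 × $4,897.27 → $3,903.87
Total COGS = $5,040.09 + $1,267.56 + $1,257.28 + $3,903.87 = $11,468.80
Ending inventory (cost pool remaining) = $993.40

COGS = $11,468.80; ending inventory = $993.40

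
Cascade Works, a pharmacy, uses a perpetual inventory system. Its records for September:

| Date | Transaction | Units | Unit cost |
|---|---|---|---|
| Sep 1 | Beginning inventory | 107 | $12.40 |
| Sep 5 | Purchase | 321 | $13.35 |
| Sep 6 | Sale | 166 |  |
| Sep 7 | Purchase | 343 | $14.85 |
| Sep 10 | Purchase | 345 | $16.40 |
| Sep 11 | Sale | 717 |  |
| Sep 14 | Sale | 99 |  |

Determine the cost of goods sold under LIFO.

COGS = $14,676.45

Sep 6, 166 sold [LIFO — newest first]: 166 @ $13.35 = $2,216.10
Sep 11, 717 sold [LIFO — newest first]: 345 @ $16.40 + 343 @ $14.85 + 29 @ $13.35 = $11,138.70
Sep 14, 99 sold [LIFO — newest first]: 99 @ $13.35 = $1,321.65
Total COGS = $2,216.10 + $11,138.70 + $1,321.65 = $14,676.45
Ending inventory: 107 @ $12.40 + 27 @ $13.35 = $1,687.25
Check: goods available $16,363.70 = COGS $14,676.45 + ending $1,687.25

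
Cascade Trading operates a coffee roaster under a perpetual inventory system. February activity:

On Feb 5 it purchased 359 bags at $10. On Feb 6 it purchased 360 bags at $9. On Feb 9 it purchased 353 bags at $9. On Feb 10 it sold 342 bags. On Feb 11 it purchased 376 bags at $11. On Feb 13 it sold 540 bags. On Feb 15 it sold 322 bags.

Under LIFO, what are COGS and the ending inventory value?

Feb 10, 342 sold [LIFO — newest first]: 342 @ $9 = $3,078
Feb 13, 540 sold [LIFO — newest first]: 376 @ $11 + 11 @ $9 + 153 @ $9 = $5,612
Feb 15, 322 sold [LIFO — newest first]: 207 @ $9 + 115 @ $10 = $3,013
Total COGS = $3,078 + $5,612 + $3,013 = $11,703
Ending inventory: 244 @ $10 = $2,440

COGS = $11,703; ending inventory = $2,440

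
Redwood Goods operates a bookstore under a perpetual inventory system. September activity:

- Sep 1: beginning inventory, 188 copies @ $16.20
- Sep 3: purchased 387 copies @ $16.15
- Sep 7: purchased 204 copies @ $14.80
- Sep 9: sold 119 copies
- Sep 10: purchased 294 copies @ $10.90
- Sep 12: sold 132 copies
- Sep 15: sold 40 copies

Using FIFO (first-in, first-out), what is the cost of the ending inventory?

Sep 9, 119 sold [FIFO — oldest first]: 119 @ $16.20 = $1,927.80
Sep 12, 132 sold [FIFO — oldest first]: 69 @ $16.20 + 63 @ $16.15 = $2,135.25
Sep 15, 40 sold [FIFO — oldest first]: 40 @ $16.15 = $646.00
Total COGS = $1,927.80 + $2,135.25 + $646.00 = $4,709.05
Ending inventory: 284 @ $16.15 + 204 @ $14.80 + 294 @ $10.90 = $10,810.40

Ending inventory = $10,810.40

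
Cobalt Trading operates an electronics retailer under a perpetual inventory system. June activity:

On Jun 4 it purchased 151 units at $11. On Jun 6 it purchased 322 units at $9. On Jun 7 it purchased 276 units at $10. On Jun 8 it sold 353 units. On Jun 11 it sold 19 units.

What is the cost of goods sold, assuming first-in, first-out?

COGS = $3,650

Jun 8, 353 sold [FIFO — oldest first]: 151 @ $11 + 202 @ $9 = $3,479
Jun 11, 19 sold [FIFO — oldest first]: 19 @ $9 = $171
Total COGS = $3,479 + $171 = $3,650
Ending inventory: 101 @ $9 + 276 @ $10 = $3,669
Check: goods available $7,319 = COGS $3,650 + ending $3,669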